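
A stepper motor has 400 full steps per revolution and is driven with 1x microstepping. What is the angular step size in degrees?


step = 360/(400*1) = 360/400 = 0.9000

0.9000 degrees


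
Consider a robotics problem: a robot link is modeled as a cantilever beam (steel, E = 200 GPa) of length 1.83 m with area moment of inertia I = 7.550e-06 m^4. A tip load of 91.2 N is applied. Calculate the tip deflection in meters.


delta = F*L^3/(3*E*I) = 91.2*1.83^3/(3*2.000e+11*7.550e-06)
      = 558.9180144/4530000 = 1.2338e-04

1.2338e-04 m


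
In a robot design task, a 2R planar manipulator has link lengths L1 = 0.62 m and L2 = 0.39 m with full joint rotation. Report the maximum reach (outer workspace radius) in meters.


r_max = L1 + L2 = 0.62 + 0.39 = 1.0100

1.0100 m


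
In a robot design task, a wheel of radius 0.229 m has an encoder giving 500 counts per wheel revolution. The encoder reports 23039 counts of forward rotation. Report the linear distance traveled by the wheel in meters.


revs = 23039/500 = 46.078000
d = revs * 2*pi*r = 46.078000 * 2*pi*0.229 = 66.2993

66.2993 m


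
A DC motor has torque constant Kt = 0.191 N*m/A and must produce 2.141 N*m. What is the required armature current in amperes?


I = tau / Kt = 2.141/0.191 = 11.2094

11.2094 A


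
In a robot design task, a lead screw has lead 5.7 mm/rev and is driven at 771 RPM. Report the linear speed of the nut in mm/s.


v = lead * (RPM/60) = 5.7*771/60 = 73.2450

73.2450 mm/s


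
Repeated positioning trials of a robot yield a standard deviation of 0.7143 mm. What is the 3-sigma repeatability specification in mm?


repeatability = 3*sigma = 3*0.7143 = 2.1429

2.1429 mm


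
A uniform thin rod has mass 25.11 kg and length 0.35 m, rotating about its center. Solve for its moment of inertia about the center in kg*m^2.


I = (1/12)*m*L^2 = (1/12)*25.11*0.35^2 = 0.2563

0.2563 kg*m^2


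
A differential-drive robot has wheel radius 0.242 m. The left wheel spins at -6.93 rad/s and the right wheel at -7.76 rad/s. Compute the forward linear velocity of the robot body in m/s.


v = r*(wR + wL)/2 = 0.242*(-7.76 + -6.93)/2 = -1.7775

-1.7775 m/s


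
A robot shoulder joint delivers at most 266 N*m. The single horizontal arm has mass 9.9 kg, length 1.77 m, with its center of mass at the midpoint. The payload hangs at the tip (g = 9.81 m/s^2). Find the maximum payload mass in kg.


tau_arm = m_arm*g*(L/2) = 9.9*9.81*1.77/2 = 85.9503 N*m
tau_payload = tau_max - tau_arm = 266 - 85.9503 = 180.0497
m_payload = tau_payload / (g*L) = 180.0497 / (9.81*1.77) = 10.3693

10.3693 kg


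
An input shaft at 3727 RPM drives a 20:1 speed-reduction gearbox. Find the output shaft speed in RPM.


omega_out = omega_in / N = 3727 / 20 = 186.3500

186.3500 RPM


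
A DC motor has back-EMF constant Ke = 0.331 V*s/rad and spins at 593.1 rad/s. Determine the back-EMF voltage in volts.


V_emf = Ke * omega = 0.331*593.1 = 196.3161

196.3161 V


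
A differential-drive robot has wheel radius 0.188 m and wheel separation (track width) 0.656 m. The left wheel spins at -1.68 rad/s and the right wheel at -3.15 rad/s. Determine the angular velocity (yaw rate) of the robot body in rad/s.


omega = r*(wR - wL)/L = 0.188*(-3.15 - (-1.68))/0.656 = -0.4213

-0.4213 rad/s


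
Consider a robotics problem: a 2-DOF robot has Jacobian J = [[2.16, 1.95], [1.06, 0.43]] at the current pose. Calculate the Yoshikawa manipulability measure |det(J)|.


det(J) = 2.16*0.43 - (1.95)*(1.06) = -1.1382
|det(J)| = 1.1382

1.1382


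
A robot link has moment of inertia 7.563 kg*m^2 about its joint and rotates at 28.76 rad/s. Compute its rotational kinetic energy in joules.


KE = (1/2)*I*omega^2 = 0.5*7.563*28.76^2 = 3127.8208

3127.8208 J


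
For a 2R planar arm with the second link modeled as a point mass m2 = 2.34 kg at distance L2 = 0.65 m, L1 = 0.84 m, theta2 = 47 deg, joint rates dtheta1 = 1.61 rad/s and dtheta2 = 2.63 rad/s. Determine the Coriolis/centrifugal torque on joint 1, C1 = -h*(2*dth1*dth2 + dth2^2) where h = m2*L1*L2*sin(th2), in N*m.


h = m2*L1*L2*sin(th2) = 2.34*0.84*0.65*sin(47 deg) = 0.934407
C1 = -h*(2*1.61*2.63 + 2.63^2) = -0.934407*15.3855 = -14.3763

-14.3763 N*m


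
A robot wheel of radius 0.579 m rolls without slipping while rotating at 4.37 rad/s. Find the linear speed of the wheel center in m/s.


v = omega * r = 4.37 * 0.579 = 2.5302

2.5302 m/s


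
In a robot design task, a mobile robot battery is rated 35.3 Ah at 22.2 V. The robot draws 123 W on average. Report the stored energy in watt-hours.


E = capacity * V = 35.3*22.2 = 783.6600

783.6600 Wh


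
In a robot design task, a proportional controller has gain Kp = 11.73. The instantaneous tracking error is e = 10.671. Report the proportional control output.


u_P = Kp * e = 11.73 * 10.671 = 125.1708

125.1708


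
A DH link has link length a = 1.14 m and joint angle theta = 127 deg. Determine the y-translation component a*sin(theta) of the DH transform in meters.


a*sin(theta) = 1.14*sin(127 deg) = 0.9104

0.9104 m


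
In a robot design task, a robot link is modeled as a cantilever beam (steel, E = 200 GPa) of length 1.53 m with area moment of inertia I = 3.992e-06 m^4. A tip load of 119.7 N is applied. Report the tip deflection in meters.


delta = F*L^3/(3*E*I) = 119.7*1.53^3/(3*2.000e+11*3.992e-06)
      = 428.7147669/2395200 = 1.7899e-04

1.7899e-04 m


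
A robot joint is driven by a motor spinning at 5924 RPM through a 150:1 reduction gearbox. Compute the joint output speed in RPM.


omega_joint = omega_motor / N = 5924 / 150 = 39.4933

39.4933 RPM


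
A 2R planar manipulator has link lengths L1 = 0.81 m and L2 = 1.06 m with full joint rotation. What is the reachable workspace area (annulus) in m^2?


r_max = L1 + L2 = 1.8700, r_min = |L1 - L2| = 0.2500
A = pi*(r_max^2 - r_min^2) = pi*(3.4969 - 0.0625) = 10.7895

10.7895 m^2


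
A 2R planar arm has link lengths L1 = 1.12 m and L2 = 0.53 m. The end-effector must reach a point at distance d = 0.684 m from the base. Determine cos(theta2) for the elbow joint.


cos(th2) = (d^2 - L1^2 - L2^2)/(2*L1*L2) = (0.684^2 - 1.12^2 - 0.53^2)/(2*1.12*0.53) = -0.8991

-0.8991


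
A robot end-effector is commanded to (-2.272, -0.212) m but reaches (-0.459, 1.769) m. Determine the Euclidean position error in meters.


dx = -0.459 - (-2.272) = 1.8130, dy = 1.769 - (-0.212) = 1.9810
err = sqrt(3.286969 + 3.924361) = 2.6854

2.6854 m


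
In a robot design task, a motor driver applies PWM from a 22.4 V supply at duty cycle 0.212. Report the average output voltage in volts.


V_avg = V_supply * D = 22.4*0.212 = 4.7488

4.7488 V


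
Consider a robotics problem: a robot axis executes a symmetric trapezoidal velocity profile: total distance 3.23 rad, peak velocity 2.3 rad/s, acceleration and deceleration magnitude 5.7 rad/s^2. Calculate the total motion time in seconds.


t_acc = v/a = 2.3/5.7 = 0.403509 s
d_acc = v^2/(2a) = 0.464035 rad (each ramp)
d_cruise = 3.23 - 2*0.464035 = 2.301930 rad
t_cruise = 2.301930/2.3 = 1.000839 s
t_total = 2*0.403509 + 1.000839 = 1.8079

1.8079 s


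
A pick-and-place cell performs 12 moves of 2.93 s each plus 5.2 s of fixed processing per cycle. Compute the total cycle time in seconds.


T = 12*2.93 + 5.2 = 40.3600

40.3600 s


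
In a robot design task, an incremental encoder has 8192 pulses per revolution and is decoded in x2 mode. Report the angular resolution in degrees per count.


resolution = 360 / (PPR * 2) = 360 / 16384 = 0.0220

0.0220 degrees


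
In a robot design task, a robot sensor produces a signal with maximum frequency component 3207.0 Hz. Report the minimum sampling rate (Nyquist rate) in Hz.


f_s,min = 2*f_max = 2*3207.0 = 6414.0000

6414.0000 Hz


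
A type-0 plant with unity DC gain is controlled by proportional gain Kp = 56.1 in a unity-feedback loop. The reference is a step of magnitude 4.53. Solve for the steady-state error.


e_ss = R/(1 + Kp) = 4.53/(1 + 56.1) = 4.53/57.1000 = 0.0793

0.0793


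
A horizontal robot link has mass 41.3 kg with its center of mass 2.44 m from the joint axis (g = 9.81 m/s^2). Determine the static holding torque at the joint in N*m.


tau = m*g*L = 41.3 * 9.81 * 2.44 = 988.5733

988.5733 N*m


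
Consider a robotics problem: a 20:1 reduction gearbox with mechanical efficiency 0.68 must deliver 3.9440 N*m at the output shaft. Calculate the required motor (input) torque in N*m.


tau_in = tau_out / (N * eta) = 3.9440 / (20 * 0.68) = 0.2900

0.2900 N*m


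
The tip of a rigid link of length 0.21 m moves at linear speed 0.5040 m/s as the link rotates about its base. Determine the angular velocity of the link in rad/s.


omega = v / L = 0.5040 / 0.21 = 2.4000

2.4000 rad/s


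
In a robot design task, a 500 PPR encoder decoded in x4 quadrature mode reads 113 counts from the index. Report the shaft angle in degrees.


angle = counts * 360 / (PPR*4) = 113 * 360 / 2000 = 20.3400

20.3400 degrees


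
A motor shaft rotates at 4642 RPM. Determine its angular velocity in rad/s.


omega = 4642 * 2*pi/60 = 486.1091

486.1091 rad/s


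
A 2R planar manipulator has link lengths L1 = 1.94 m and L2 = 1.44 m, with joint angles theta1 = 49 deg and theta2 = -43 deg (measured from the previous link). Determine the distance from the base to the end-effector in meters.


x = L1*cos(th1) + L2*cos(th1+th2) = 2.704866
y = L1*sin(th1) + L2*sin(th1+th2) = 1.614658
d = sqrt(x^2 + y^2) = sqrt(7.316300 + 2.607120) = 3.1501

3.1501 m


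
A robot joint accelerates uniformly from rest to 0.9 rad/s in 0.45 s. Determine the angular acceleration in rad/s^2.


alpha = delta_omega / t = 0.9 / 0.45 = 2.0000

2.0000 rad/s^2


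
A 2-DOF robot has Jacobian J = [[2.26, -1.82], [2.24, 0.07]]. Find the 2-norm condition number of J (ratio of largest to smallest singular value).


JJ^T eigenvalues: trace(JJ^T) = 13.4425, det(JJ^T) = det(J)^2 = 17.93522500
s_max^2 = (13.4425 + sqrt(108.95990625))/2 = 11.94044309
s_min^2 = (13.4425 - sqrt(108.95990625))/2 = 1.50205691
kappa = s_max/s_min = sqrt(11.94044309/1.50205691) = 2.8195

2.8195


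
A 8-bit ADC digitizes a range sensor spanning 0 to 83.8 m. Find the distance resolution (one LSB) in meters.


res = range / 2^n = 83.8/2^8 = 83.8/256 = 0.3273

0.3273 m


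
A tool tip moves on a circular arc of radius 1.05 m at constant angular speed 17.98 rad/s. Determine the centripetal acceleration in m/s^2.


a_c = omega^2 * r = 17.98^2 * 1.05 = 339.4444

339.4444 m/s^2


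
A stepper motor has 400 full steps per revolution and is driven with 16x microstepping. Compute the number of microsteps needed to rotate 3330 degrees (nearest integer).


step_size = 360/(400*16) = 360/6400 = 0.056250 deg
n = 3330/(360/6400) = 3330*6400/360 = 59200

59200 steps


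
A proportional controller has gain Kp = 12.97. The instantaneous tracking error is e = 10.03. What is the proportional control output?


u_P = Kp * e = 12.97 * 10.03 = 130.0891

130.0891


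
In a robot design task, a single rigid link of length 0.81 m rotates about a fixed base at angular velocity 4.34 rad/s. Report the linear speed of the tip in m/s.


v = L*omega = 0.81 * 4.34 = 3.5154

3.5154 m/s


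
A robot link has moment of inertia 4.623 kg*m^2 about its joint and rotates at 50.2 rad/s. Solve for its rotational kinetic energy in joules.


KE = (1/2)*I*omega^2 = 0.5*4.623*50.2^2 = 5825.0725

5825.0725 J


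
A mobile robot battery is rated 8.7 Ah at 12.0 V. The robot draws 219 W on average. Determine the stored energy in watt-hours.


E = capacity * V = 8.7*12.0 = 104.4000

104.4000 Wh


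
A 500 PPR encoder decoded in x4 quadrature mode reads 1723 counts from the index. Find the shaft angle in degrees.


angle = counts * 360 / (PPR*4) = 1723 * 360 / 2000 = 310.1400

310.1400 degrees


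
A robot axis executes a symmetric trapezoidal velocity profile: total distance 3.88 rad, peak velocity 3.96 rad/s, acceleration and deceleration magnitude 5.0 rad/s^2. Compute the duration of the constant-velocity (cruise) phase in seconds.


t_acc = v/a = 0.792000 s, d_acc = v^2/(2a) = 1.568160 rad each
d_cruise = 3.88 - 2*1.568160 = 0.743680 rad
t_cruise = d_cruise/v = 0.743680/3.96 = 0.1878

0.1878 s


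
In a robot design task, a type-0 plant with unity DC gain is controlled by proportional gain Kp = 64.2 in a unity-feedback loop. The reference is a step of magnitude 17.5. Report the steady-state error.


e_ss = R/(1 + Kp) = 17.5/(1 + 64.2) = 17.5/65.2000 = 0.2684

0.2684


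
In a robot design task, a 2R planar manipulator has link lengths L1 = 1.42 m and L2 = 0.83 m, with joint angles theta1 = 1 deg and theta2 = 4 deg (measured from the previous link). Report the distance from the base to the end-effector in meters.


x = L1*cos(th1) + L2*cos(th1+th2) = 2.246625
y = L1*sin(th1) + L2*sin(th1+th2) = 0.097122
d = sqrt(x^2 + y^2) = sqrt(5.047324 + 0.009433) = 2.2487

2.2487 m


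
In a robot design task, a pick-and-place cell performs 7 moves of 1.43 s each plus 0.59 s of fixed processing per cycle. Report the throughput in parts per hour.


T_cycle = 7*1.43 + 0.59 = 10.6000 s
rate = 3600/T = 339.6226

339.6226 parts/hour


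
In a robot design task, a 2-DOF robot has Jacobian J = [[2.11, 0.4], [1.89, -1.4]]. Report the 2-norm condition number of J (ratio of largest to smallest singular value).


JJ^T eigenvalues: trace(JJ^T) = 10.1442, det(JJ^T) = det(J)^2 = 13.76410000
s_max^2 = (10.1442 + sqrt(47.84839364))/2 = 8.53072667
s_min^2 = (10.1442 - sqrt(47.84839364))/2 = 1.61347333
kappa = s_max/s_min = sqrt(8.53072667/1.61347333) = 2.2994

2.2994


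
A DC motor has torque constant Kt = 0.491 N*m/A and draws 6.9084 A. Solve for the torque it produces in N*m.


tau = Kt * I = 0.491*6.9084 = 3.3920

3.3920 N*m


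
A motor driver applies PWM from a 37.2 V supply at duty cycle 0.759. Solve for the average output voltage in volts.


V_avg = V_supply * D = 37.2*0.759 = 28.2348

28.2348 V


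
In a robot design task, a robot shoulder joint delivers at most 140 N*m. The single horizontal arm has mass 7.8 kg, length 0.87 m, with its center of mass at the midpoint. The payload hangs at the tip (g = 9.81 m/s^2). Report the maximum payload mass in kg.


tau_arm = m_arm*g*(L/2) = 7.8*9.81*0.87/2 = 33.2853 N*m
tau_payload = tau_max - tau_arm = 140 - 33.2853 = 106.7147
m_payload = tau_payload / (g*L) = 106.7147 / (9.81*0.87) = 12.5036

12.5036 kg


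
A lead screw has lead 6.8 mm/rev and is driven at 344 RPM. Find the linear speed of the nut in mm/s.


v = lead * (RPM/60) = 6.8*344/60 = 38.9867

38.9867 mm/s


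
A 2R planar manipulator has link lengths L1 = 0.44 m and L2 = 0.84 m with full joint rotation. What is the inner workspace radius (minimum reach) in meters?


r_min = |L1 - L2| = |0.44 - 0.84| = 0.4000

0.4000 m


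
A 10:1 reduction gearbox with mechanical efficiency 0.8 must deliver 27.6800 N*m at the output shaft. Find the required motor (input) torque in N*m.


tau_in = tau_out / (N * eta) = 27.6800 / (10 * 0.8) = 3.4600

3.4600 N*m


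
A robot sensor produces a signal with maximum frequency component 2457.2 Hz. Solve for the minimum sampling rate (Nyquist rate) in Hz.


f_s,min = 2*f_max = 2*2457.2 = 4914.4000

4914.4000 Hz


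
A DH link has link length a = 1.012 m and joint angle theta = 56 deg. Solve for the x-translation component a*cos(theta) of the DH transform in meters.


a*cos(theta) = 1.012*cos(56 deg) = 0.5659

0.5659 m


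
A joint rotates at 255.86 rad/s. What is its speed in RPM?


RPM = 255.86 * 60/(2*pi) = 2443.2830

2443.2830 RPM


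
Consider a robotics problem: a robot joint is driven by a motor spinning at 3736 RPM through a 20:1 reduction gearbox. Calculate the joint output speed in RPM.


omega_joint = omega_motor / N = 3736 / 20 = 186.8000

186.8000 RPM


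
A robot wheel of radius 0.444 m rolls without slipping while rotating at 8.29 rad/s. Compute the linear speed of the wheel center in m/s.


v = omega * r = 8.29 * 0.444 = 3.6808

3.6808 m/s


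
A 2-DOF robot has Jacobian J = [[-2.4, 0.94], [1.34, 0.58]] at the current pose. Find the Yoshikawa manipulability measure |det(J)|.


det(J) = -2.4*0.58 - (0.94)*(1.34) = -2.6516
|det(J)| = 2.6516

2.6516


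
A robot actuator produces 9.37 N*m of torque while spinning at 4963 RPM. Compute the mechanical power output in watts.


omega = 4963 * 2*pi/60 = 519.724145 rad/s
P = tau * omega = 9.37 * 519.724145 = 4869.8152

4869.8152 W


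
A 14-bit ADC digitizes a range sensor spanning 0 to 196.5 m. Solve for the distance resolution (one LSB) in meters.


res = range / 2^n = 196.5/2^14 = 196.5/16384 = 0.0120

0.0120 m


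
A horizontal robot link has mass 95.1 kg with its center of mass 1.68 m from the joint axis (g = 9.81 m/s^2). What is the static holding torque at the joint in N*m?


tau = m*g*L = 95.1 * 9.81 * 1.68 = 1567.3241

1567.3241 N*m


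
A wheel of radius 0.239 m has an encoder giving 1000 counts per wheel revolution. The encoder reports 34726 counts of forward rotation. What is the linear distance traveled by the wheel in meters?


revs = 34726/1000 = 34.726000
d = revs * 2*pi*r = 34.726000 * 2*pi*0.239 = 52.1474

52.1474 m


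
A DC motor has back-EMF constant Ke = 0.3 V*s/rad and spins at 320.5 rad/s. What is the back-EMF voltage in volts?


V_emf = Ke * omega = 0.3*320.5 = 96.1500

96.1500 V


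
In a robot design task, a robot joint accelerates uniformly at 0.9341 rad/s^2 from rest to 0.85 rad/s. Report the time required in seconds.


t = delta_omega / alpha = 0.85 / 0.9341 = 0.9100

0.9100 s


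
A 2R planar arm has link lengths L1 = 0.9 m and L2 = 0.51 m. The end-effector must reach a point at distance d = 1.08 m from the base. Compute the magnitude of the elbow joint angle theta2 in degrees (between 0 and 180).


cos(th2) = (d^2 - L1^2 - L2^2)/(2*L1*L2) = (1.08^2 - 0.9^2 - 0.51^2)/(2*0.9*0.51) = 0.10490196
th2 = acos(0.10490196) = 83.9785 deg

83.9785 degrees


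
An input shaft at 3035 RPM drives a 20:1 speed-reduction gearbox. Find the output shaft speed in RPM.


omega_out = omega_in / N = 3035 / 20 = 151.7500

151.7500 RPM


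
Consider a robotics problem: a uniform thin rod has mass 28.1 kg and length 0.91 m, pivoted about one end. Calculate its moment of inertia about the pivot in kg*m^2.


I = (1/3)*m*L^2 = (1/3)*28.1*0.91^2 = 7.7565

7.7565 kg*m^2


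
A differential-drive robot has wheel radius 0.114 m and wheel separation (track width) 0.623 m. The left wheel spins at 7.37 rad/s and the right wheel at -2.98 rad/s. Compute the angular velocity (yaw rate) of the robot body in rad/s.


omega = r*(wR - wL)/L = 0.114*(-2.98 - (7.37))/0.623 = -1.8939

-1.8939 rad/s


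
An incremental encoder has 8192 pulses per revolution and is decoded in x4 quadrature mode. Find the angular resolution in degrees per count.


resolution = 360 / (PPR * 4) = 360 / 32768 = 0.0110

0.0110 degrees


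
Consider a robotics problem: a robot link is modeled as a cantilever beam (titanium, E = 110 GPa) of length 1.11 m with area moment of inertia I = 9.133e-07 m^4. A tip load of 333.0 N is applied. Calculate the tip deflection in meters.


delta = F*L^3/(3*E*I) = 333.0*1.11^3/(3*1.100e+11*9.133e-07)
      = 455.421123/301389 = 0.0015

0.0015 m


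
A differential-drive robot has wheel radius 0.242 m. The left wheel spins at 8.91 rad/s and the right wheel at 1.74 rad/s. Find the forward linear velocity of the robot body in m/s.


v = r*(wR + wL)/2 = 0.242*(1.74 + 8.91)/2 = 1.2887

1.2887 m/s


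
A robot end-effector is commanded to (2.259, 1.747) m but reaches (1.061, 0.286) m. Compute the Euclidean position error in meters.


dx = 1.061 - (2.259) = -1.1980, dy = 0.286 - (1.747) = -1.4610
err = sqrt(1.435204 + 2.134521) = 1.8894

1.8894 m


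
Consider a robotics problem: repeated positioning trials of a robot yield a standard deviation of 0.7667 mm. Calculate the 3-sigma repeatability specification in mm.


repeatability = 3*sigma = 3*0.7667 = 2.3001

2.3001 mm


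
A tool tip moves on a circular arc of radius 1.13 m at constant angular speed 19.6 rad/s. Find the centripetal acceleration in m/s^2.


a_c = omega^2 * r = 19.6^2 * 1.13 = 434.1008

434.1008 m/s^2


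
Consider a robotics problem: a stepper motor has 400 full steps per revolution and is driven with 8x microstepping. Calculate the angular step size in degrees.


step = 360/(400*8) = 360/3200 = 0.1125

0.1125 degrees


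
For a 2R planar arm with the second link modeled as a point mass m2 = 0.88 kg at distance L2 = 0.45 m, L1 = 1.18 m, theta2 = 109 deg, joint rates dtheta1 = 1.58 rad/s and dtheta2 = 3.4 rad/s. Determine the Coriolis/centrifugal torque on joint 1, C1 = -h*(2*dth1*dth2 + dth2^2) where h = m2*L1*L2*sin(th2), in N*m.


h = m2*L1*L2*sin(th2) = 0.88*1.18*0.45*sin(109 deg) = 0.441822
C1 = -h*(2*1.58*3.4 + 3.4^2) = -0.441822*22.3040 = -9.8544

-9.8544 N*m


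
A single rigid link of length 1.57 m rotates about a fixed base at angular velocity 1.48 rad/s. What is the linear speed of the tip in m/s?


v = L*omega = 1.57 * 1.48 = 2.3236

2.3236 m/s


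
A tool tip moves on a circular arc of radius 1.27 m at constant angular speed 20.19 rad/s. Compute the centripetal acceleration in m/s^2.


a_c = omega^2 * r = 20.19^2 * 1.27 = 517.6978

517.6978 m/s^2


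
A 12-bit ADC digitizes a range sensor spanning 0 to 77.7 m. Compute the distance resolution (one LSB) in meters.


res = range / 2^n = 77.7/2^12 = 77.7/4096 = 0.0190

0.0190 m


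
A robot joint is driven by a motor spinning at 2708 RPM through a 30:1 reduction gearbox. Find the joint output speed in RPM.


omega_joint = omega_motor / N = 2708 / 30 = 90.2667

90.2667 RPM


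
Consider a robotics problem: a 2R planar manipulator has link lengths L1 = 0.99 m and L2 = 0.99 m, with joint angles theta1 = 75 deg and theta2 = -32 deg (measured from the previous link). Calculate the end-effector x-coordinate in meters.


x = L1*cos(th1) + L2*cos(th1+th2) = 0.99*cos(75 deg) + 0.99*cos(43 deg) = 0.9803

0.9803 m


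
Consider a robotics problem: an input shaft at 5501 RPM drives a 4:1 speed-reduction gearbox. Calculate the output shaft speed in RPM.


omega_out = omega_in / N = 5501 / 4 = 1375.2500

1375.2500 RPM


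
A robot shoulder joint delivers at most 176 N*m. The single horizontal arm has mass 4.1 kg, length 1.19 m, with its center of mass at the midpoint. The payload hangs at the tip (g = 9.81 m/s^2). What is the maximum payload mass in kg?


tau_arm = m_arm*g*(L/2) = 4.1*9.81*1.19/2 = 23.9315 N*m
tau_payload = tau_max - tau_arm = 176 - 23.9315 = 152.0685
m_payload = tau_payload / (g*L) = 152.0685 / (9.81*1.19) = 13.0264

13.0264 kg


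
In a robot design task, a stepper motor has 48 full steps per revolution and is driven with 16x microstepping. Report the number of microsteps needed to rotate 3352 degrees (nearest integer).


step_size = 360/(48*16) = 360/768 = 0.468750 deg
n = 3352/(360/768) = 3352*768/360 = 7150.9333 -> 7151

7151 steps


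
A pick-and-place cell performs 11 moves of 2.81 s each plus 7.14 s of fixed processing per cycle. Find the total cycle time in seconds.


T = 11*2.81 + 7.14 = 38.0500

38.0500 s


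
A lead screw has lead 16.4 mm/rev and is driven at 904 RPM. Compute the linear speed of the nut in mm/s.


v = lead * (RPM/60) = 16.4*904/60 = 247.0933

247.0933 mm/s


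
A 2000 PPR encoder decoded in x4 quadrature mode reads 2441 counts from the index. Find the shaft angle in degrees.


angle = counts * 360 / (PPR*4) = 2441 * 360 / 8000 = 109.8450

109.8450 degrees


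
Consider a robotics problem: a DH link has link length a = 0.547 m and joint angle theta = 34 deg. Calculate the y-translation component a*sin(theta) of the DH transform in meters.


a*sin(theta) = 0.547*sin(34 deg) = 0.3059

0.3059 m


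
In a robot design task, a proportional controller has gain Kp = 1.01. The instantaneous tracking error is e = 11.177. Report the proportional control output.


u_P = Kp * e = 1.01 * 11.177 = 11.2888

11.2888


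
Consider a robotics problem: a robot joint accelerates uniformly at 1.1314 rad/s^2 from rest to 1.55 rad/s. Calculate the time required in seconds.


t = delta_omega / alpha = 1.55 / 1.1314 = 1.3700

1.3700 s


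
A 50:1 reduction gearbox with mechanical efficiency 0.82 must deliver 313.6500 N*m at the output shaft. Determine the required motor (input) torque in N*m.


tau_in = tau_out / (N * eta) = 313.6500 / (50 * 0.82) = 7.6500

7.6500 N*m


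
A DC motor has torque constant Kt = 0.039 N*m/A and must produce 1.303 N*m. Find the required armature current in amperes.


I = tau / Kt = 1.303/0.039 = 33.4103

33.4103 A


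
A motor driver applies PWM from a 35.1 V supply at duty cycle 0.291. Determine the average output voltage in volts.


V_avg = V_supply * D = 35.1*0.291 = 10.2141

10.2141 V


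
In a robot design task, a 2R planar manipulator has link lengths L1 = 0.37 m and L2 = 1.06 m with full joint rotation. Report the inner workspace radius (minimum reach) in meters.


r_min = |L1 - L2| = |0.37 - 1.06| = 0.6900

0.6900 m


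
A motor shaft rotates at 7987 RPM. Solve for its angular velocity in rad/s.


omega = 7987 * 2*pi/60 = 836.3967

836.3967 rad/s


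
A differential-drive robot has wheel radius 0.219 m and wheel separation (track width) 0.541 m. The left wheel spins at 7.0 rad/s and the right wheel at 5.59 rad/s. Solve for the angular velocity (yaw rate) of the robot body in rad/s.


omega = r*(wR - wL)/L = 0.219*(5.59 - (7.0))/0.541 = -0.5708

-0.5708 rad/s


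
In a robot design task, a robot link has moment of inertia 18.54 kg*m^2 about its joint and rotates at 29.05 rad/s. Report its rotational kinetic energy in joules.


KE = (1/2)*I*omega^2 = 0.5*18.54*29.05^2 = 7822.9762

7822.9762 J


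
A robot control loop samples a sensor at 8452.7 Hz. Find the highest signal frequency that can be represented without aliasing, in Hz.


f_max = f_s/2 = 8452.7/2 = 4226.3500

4226.3500 Hz


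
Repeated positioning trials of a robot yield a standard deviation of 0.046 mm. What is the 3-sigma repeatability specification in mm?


repeatability = 3*sigma = 3*0.046 = 0.1380

0.1380 mm


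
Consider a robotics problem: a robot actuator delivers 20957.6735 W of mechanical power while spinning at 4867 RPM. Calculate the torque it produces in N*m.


omega = 4867 * 2*pi/60 = 509.671048 rad/s
tau = P / omega = 20957.6735 / 509.671048 = 41.1200

41.1200 N*m


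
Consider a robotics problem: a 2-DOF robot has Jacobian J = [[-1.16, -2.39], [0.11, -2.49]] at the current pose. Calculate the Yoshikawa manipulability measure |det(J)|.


det(J) = -1.16*-2.49 - (-2.39)*(0.11) = 3.1513
|det(J)| = 3.1513

3.1513


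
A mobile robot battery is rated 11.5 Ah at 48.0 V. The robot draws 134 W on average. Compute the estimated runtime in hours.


E = 11.5*48.0 = 552.0000 Wh
t = E/P = 552.0000/134 = 4.1194

4.1194 hours


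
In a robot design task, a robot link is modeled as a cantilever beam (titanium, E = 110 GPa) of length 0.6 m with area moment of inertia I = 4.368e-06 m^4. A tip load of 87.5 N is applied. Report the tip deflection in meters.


delta = F*L^3/(3*E*I) = 87.5*0.6^3/(3*1.100e+11*4.368e-06)
      = 18.9/1441440 = 1.3112e-05

1.3112e-05 m


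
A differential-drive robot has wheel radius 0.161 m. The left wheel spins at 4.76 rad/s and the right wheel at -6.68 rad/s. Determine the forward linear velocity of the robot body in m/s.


v = r*(wR + wL)/2 = 0.161*(-6.68 + 4.76)/2 = -0.1546

-0.1546 m/s


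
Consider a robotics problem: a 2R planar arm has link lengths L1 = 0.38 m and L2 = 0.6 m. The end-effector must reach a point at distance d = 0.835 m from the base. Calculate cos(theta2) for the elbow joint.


cos(th2) = (d^2 - L1^2 - L2^2)/(2*L1*L2) = (0.835^2 - 0.38^2 - 0.6^2)/(2*0.38*0.6) = 0.4229

0.4229


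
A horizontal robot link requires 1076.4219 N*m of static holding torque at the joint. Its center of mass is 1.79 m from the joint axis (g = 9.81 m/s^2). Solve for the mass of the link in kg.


m = tau / (g*L) = 1076.4219 / (9.81 * 1.79) = 61.3000

61.3000 kg


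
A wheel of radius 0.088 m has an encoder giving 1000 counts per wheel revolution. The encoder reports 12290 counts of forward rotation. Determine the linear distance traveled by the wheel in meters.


revs = 12290/1000 = 12.290000
d = revs * 2*pi*r = 12.290000 * 2*pi*0.088 = 6.7954

6.7954 m


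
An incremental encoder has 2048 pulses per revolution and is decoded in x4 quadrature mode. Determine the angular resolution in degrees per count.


resolution = 360 / (PPR * 4) = 360 / 8192 = 0.0439

0.0439 degrees


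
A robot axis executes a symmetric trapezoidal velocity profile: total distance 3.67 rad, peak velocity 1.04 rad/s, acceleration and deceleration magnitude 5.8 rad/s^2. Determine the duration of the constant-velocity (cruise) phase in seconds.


t_acc = v/a = 0.179310 s, d_acc = v^2/(2a) = 0.093241 rad each
d_cruise = 3.67 - 2*0.093241 = 3.483518 rad
t_cruise = d_cruise/v = 3.483518/1.04 = 3.3495

3.3495 s


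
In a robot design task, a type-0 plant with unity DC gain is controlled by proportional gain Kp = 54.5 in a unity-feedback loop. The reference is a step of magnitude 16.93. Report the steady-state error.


e_ss = R/(1 + Kp) = 16.93/(1 + 54.5) = 16.93/55.5000 = 0.3050

0.3050


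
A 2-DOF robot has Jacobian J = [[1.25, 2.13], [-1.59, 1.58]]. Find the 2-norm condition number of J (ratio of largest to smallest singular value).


JJ^T eigenvalues: trace(JJ^T) = 11.1239, det(JJ^T) = det(J)^2 = 28.74782689
s_max^2 = (11.1239 + sqrt(8.74984365))/2 = 7.04095673
s_min^2 = (11.1239 - sqrt(8.74984365))/2 = 4.08294327
kappa = s_max/s_min = sqrt(7.04095673/4.08294327) = 1.3132

1.3132


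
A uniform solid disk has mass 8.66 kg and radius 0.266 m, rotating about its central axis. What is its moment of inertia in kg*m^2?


I = (1/2)*m*R^2 = 0.5*8.66*0.266^2 = 0.3064

0.3064 kg*m^2


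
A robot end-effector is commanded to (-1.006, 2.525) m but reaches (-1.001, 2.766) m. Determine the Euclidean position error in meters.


dx = -1.001 - (-1.006) = 0.0050, dy = 2.766 - (2.525) = 0.2410
err = sqrt(0.000025 + 0.058081) = 0.2411

0.2411 m


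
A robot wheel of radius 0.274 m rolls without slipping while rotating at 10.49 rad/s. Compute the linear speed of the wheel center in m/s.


v = omega * r = 10.49 * 0.274 = 2.8743

2.8743 m/s


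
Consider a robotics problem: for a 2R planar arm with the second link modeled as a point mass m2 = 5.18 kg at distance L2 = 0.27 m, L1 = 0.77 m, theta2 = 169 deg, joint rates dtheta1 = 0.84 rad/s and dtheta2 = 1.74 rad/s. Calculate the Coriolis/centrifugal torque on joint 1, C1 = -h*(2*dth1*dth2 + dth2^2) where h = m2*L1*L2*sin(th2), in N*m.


h = m2*L1*L2*sin(th2) = 5.18*0.77*0.27*sin(169 deg) = 0.205486
C1 = -h*(2*0.84*1.74 + 1.74^2) = -0.205486*5.9508 = -1.2228

-1.2228 N*m


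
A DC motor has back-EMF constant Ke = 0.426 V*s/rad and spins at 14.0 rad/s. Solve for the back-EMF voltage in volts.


V_emf = Ke * omega = 0.426*14.0 = 5.9640

5.9640 V


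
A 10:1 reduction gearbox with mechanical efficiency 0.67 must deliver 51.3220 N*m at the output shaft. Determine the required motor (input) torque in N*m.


tau_in = tau_out / (N * eta) = 51.3220 / (10 * 0.67) = 7.6600

7.6600 N*m


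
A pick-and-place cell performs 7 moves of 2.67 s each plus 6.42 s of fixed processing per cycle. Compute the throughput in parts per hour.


T_cycle = 7*2.67 + 6.42 = 25.1100 s
rate = 3600/T = 143.3692

143.3692 parts/hour


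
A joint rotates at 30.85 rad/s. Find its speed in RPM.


RPM = 30.85 * 60/(2*pi) = 294.5958

294.5958 RPM


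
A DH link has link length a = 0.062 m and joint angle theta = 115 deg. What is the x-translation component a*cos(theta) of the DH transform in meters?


a*cos(theta) = 0.062*cos(115 deg) = -0.0262

-0.0262 m


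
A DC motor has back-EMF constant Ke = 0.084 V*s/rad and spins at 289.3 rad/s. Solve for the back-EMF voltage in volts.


V_emf = Ke * omega = 0.084*289.3 = 24.3012

24.3012 V


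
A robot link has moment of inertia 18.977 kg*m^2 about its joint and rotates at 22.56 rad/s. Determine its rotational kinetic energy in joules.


KE = (1/2)*I*omega^2 = 0.5*18.977*22.56^2 = 4829.2062

4829.2062 J


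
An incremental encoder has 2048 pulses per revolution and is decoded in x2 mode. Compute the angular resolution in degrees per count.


resolution = 360 / (PPR * 2) = 360 / 4096 = 0.0879

0.0879 degrees


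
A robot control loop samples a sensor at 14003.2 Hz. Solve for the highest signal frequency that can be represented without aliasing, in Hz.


f_max = f_s/2 = 14003.2/2 = 7001.6000

7001.6000 Hz


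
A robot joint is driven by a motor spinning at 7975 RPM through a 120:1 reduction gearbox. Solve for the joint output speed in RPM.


omega_joint = omega_motor / N = 7975 / 120 = 66.4583

66.4583 RPM


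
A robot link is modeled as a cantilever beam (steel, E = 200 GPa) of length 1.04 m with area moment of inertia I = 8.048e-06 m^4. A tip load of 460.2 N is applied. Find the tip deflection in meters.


delta = F*L^3/(3*E*I) = 460.2*1.04^3/(3*2.000e+11*8.048e-06)
      = 517.6624128/4828800 = 1.0720e-04

1.0720e-04 m


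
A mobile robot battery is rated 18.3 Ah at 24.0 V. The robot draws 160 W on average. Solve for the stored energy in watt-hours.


E = capacity * V = 18.3*24.0 = 439.2000

439.2000 Wh


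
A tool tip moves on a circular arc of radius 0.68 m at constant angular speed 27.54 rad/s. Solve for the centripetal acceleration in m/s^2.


a_c = omega^2 * r = 27.54^2 * 0.68 = 515.7471

515.7471 m/s^2


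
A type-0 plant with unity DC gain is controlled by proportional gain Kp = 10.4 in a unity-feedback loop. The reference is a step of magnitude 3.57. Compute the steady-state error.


e_ss = R/(1 + Kp) = 3.57/(1 + 10.4) = 3.57/11.4000 = 0.3132

0.3132


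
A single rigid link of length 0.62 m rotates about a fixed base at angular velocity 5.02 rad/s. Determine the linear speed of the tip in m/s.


v = L*omega = 0.62 * 5.02 = 3.1124

3.1124 m/s


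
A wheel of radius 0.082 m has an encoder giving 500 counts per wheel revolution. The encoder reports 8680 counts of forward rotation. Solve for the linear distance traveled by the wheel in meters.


revs = 8680/500 = 17.360000
d = revs * 2*pi*r = 17.360000 * 2*pi*0.082 = 8.9442

8.9442 m


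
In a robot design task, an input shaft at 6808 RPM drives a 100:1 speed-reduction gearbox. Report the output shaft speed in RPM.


omega_out = omega_in / N = 6808 / 100 = 68.0800

68.0800 RPM


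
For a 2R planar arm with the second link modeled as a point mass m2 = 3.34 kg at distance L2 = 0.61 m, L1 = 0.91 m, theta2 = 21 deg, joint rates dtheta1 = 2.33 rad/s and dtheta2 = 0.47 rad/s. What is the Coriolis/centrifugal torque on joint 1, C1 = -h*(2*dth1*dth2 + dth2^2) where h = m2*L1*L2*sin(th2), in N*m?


h = m2*L1*L2*sin(th2) = 3.34*0.91*0.61*sin(21 deg) = 0.664426
C1 = -h*(2*2.33*0.47 + 0.47^2) = -0.664426*2.4111 = -1.6020

-1.6020 N*m


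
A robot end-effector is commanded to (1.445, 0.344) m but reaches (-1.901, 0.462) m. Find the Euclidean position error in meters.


dx = -1.901 - (1.445) = -3.3460, dy = 0.462 - (0.344) = 0.1180
err = sqrt(11.195716 + 0.013924) = 3.3481

3.3481 m


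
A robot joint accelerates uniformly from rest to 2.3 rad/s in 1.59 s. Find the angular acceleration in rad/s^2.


alpha = delta_omega / t = 2.3 / 1.59 = 1.4465

1.4465 rad/s^2


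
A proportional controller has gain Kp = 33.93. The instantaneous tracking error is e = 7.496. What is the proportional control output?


u_P = Kp * e = 33.93 * 7.496 = 254.3393

254.3393


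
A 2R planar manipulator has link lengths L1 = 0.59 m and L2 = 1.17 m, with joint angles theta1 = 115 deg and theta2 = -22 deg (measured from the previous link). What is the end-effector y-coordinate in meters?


y = L1*sin(th1) + L2*sin(th1+th2) = 0.59*sin(115 deg) + 1.17*sin(93 deg) = 1.7031

1.7031 m


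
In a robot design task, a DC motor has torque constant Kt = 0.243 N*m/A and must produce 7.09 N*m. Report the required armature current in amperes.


I = tau / Kt = 7.09/0.243 = 29.1770

29.1770 A


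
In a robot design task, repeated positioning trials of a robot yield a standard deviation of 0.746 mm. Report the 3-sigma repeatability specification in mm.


repeatability = 3*sigma = 3*0.746 = 2.2380

2.2380 mm


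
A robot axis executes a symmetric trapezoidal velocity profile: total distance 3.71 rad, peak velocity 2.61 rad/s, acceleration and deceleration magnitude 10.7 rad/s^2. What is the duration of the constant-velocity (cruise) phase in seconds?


t_acc = v/a = 0.243925 s, d_acc = v^2/(2a) = 0.318322 rad each
d_cruise = 3.71 - 2*0.318322 = 3.073356 rad
t_cruise = d_cruise/v = 3.073356/2.61 = 1.1775

1.1775 s


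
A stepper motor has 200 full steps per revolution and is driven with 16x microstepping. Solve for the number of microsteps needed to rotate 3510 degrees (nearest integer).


step_size = 360/(200*16) = 360/3200 = 0.112500 deg
n = 3510/(360/3200) = 3510*3200/360 = 31200

31200 steps


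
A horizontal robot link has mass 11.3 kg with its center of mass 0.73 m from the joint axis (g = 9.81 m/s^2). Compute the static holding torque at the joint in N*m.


tau = m*g*L = 11.3 * 9.81 * 0.73 = 80.9227

80.9227 N*m


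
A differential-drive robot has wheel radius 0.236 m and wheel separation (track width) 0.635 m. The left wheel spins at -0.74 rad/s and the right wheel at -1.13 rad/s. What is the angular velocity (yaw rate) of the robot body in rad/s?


omega = r*(wR - wL)/L = 0.236*(-1.13 - (-0.74))/0.635 = -0.1449

-0.1449 rad/s


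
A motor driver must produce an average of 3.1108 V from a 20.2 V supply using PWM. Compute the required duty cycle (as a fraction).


D = V_avg/V_supply = 3.1108/20.2 = 0.1540

0.1540


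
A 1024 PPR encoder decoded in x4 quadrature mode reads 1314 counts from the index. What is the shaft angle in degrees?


angle = counts * 360 / (PPR*4) = 1314 * 360 / 4096 = 115.4883

115.4883 degrees


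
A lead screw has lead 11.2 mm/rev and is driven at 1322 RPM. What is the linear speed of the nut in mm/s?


v = lead * (RPM/60) = 11.2*1322/60 = 246.7733

246.7733 mm/s


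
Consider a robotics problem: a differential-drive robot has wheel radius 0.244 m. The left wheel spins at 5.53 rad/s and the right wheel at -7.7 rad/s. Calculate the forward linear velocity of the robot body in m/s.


v = r*(wR + wL)/2 = 0.244*(-7.7 + 5.53)/2 = -0.2647

-0.2647 m/s


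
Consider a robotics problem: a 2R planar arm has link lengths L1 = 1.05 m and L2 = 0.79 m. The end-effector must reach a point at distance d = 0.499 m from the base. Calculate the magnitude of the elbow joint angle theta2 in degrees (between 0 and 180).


cos(th2) = (d^2 - L1^2 - L2^2)/(2*L1*L2) = (0.499^2 - 1.05^2 - 0.79^2)/(2*1.05*0.79) = -0.89065642
th2 = acos(-0.89065642) = 152.9558 deg

152.9558 degrees


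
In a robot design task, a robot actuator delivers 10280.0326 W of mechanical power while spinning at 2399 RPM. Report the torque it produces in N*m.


omega = 2399 * 2*pi/60 = 251.222693 rad/s
tau = P / omega = 10280.0326 / 251.222693 = 40.9200

40.9200 N*m


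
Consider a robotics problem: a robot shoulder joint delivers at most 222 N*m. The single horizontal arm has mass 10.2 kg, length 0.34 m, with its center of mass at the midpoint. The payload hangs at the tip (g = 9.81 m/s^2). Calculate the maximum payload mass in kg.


tau_arm = m_arm*g*(L/2) = 10.2*9.81*0.34/2 = 17.0105 N*m
tau_payload = tau_max - tau_arm = 222 - 17.0105 = 204.9895
m_payload = tau_payload / (g*L) = 204.9895 / (9.81*0.34) = 61.4587

61.4587 kg
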